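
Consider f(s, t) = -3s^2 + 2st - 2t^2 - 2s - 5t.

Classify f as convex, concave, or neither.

concave

f is quadratic, so its Hessian is the constant matrix H = [[-6, 2], [2, -4]].
det(H) = 20, tr(H) = -10.
det(H) > 0 and tr(H) < 0, so H is negative definite everywhere: concave.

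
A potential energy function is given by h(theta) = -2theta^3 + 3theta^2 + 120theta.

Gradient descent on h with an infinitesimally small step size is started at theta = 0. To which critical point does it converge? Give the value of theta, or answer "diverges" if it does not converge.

h'(theta) = -6(theta - 5)(theta + 4), so h'(0) = 120.
Gradient descent moves in the -h' direction, i.e. theta is decreasing.
The nearest critical point in that direction is theta = -4, where h'' = 54 > 0 (a local minimum). The iterate converges there.

-4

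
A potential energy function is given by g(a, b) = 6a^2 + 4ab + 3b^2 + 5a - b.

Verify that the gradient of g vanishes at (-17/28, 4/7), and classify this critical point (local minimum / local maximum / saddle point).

∇g = (12a + 4b + 5, 4a + 6b - 1); substituting (-17/28, 4/7) gives ∇g = (0, 0), so (-17/28, 4/7) is indeed a critical point.
The Hessian of g is constant: H = [[12, 4], [4, 6]].
det(H) = 12·6 − 4² = 56.
det(H) > 0 and tr(H) = 18 > 0, so H is positive definite and the point is a local minimum.

local minimum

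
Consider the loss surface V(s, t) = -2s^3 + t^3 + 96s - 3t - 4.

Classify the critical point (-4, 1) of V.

The mixed partial ∂²V/∂s∂t is 0, so the Hessian at any point is diag(V_ss, V_tt) = diag(-12s, 6t).
At (-4, 1): H = diag(48, 6).
Both eigenvalues are positive, so H is positive definite: a local minimum.

local minimum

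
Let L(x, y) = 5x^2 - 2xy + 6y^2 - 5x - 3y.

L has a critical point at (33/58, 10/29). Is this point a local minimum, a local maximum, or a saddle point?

local minimum

The Hessian of L is constant: H = [[10, -2], [-2, 12]].
det(H) = 10·12 − (-2)² = 116.
det(H) > 0 and tr(H) = 22 > 0, so H is positive definite and the point is a local minimum.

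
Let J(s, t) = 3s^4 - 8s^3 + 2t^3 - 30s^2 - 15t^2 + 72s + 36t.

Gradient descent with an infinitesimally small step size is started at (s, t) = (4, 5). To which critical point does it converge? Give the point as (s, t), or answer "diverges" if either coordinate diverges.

J is separable, so gradient descent decouples: s follows -∂J/∂s, t follows -∂J/∂t.
∂J/∂s = 12(s - 3)(s - 1)(s + 2); at s=4 this is 216, so s decreases.
∂J/∂t = 6(t - 3)(t - 2); at t=5 this is 36, so t decreases.
s converges to its nearest critical value 3 (a local min of the s-part); t converges to 3. The iterate converges to (3, 3).

(3, 3)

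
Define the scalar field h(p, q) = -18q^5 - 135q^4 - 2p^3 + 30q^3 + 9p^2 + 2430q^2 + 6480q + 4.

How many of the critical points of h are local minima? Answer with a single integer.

2

h separates as a function of p plus a function of q, so ∇h=0 decouples.
∂h/∂p = -6p(p - 3) = 0 at p ∈ {0, 3}; ∂h/∂q = -90(q - 3)(q + 2)(q + 3)(q + 4) = 0 at q ∈ {-4, -3, -2, 3}.
The Hessian is diagonal: diag(h_pp, h_qq). Second derivatives: h_pp(0)=18, h_pp(3)=-18; h_qq(-4)=1260, h_qq(-3)=-540, h_qq(-2)=900, h_qq(3)=-18900.
Local minima occur where both diagonal entries positive: (0, -4), (0, -2). Count: 2.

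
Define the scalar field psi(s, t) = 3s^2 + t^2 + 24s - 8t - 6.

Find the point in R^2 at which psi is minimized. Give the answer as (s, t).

psi(s,t) separates as P(s) + Q(t) − 6, so its minimum is min P + min Q − 6.
P'(s) = 6s + 24 vanishes at s ∈ {-4}; Q'(t) = 2(t - 4) vanishes at t ∈ {4}.
Local minima of P (where P''>0): P(-4)=-48. Local minima of Q: Q(4)=-16.
So the global minimum of psi is P(-4) + Q(4) − 6 = -48 − 16 − 6 = -70, attained at (-4, 4).

(-4, 4)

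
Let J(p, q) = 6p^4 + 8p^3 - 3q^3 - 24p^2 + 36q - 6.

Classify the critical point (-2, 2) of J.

saddle point

The mixed partial ∂²J/∂p∂q is 0, so the Hessian at any point is diag(J_pp, J_qq) = diag(24(3p^2 + 2p - 2), -18q).
At (-2, 2): H = diag(144, -36).
The eigenvalues have opposite signs, so H is indefinite: a saddle point.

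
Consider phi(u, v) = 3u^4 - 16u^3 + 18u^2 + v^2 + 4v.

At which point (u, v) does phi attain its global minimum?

(3, -2)

phi(u,v) separates as P(u) + Q(v), so its minimum is min P + min Q.
P'(u) = 12u(u - 3)(u - 1) vanishes at u ∈ {0, 1, 3}; Q'(v) = 2v + 4 vanishes at v ∈ {-2}.
Local minima of P (where P''>0): P(0)=0, P(3)=-27. Local minima of Q: Q(-2)=-4.
So the global minimum of phi is P(3) + Q(-2) = -27 − 4 = -31, attained at (3, -2).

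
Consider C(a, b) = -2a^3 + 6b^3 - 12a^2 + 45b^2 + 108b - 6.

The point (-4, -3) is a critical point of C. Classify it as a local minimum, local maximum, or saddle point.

saddle point

The mixed partial ∂²C/∂a∂b is 0, so the Hessian at any point is diag(C_aa, C_bb) = diag(-12(a + 2), 18(2b + 5)).
At (-4, -3): H = diag(24, -18).
The eigenvalues have opposite signs, so H is indefinite: a saddle point.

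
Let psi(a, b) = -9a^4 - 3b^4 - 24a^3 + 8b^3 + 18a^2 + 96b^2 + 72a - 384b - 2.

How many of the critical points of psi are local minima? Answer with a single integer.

psi separates as a function of a plus a function of b, so ∇psi=0 decouples.
∂psi/∂a = -36(a - 1)(a + 1)(a + 2) = 0 at a ∈ {-2, -1, 1}; ∂psi/∂b = -12(b - 4)(b - 2)(b + 4) = 0 at b ∈ {-4, 2, 4}.
The Hessian is diagonal: diag(psi_aa, psi_bb). Second derivatives: psi_aa(-2)=-108, psi_aa(-1)=72, psi_aa(1)=-216; psi_bb(-4)=-576, psi_bb(2)=144, psi_bb(4)=-192.
Local minima occur where both diagonal entries positive: (-1, 2). Count: 1.

1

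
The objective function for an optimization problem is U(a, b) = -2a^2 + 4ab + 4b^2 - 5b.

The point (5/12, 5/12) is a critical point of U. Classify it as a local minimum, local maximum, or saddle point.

saddle point

The Hessian of U is constant: H = [[-4, 4], [4, 8]].
det(H) = (-4)·8 − 4² = -48.
Since det(H) < 0, H is indefinite and the critical point is a saddle point.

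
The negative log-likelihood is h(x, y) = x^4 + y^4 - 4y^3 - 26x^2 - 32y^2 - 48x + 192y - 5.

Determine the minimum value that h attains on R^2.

-1125

h(x,y) separates as P(x) + Q(y) − 5, so its minimum is min P + min Q − 5.
P'(x) = 4(x - 4)(x + 1)(x + 3) vanishes at x ∈ {-3, -1, 4}; Q'(y) = 4(y - 4)(y - 3)(y + 4) vanishes at y ∈ {-4, 3, 4}.
Local minima of P (where P''>0): P(-3)=-9, P(4)=-352. Local minima of Q: Q(-4)=-768, Q(4)=256.
So the global minimum of h is P(4) + Q(-4) − 5 = -352 − 768 − 5 = -1125, attained at (4, -4).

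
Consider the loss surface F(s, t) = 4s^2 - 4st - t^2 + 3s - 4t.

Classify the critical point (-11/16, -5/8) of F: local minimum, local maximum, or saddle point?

saddle point

The Hessian of F is constant: H = [[8, -4], [-4, -2]].
det(H) = 8·(-2) − (-4)² = -32.
Since det(H) < 0, H is indefinite and the critical point is a saddle point.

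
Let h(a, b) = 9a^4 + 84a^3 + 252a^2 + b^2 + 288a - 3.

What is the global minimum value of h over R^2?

-195

h(a,b) separates as P(a) + Q(b) − 3, so its minimum is min P + min Q − 3.
P'(a) = 36(a + 1)(a + 2)(a + 4) vanishes at a ∈ {-4, -2, -1}; Q'(b) = 2b vanishes at b ∈ {0}.
Local minima of P (where P''>0): P(-4)=-192, P(-1)=-111. Local minima of Q: Q(0)=0.
So the global minimum of h is P(-4) + Q(0) − 3 = -192 + 0 − 3 = -195, attained at (-4, 0).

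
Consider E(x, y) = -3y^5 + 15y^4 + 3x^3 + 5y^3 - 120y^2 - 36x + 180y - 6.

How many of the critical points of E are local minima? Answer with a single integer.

E separates as a function of x plus a function of y, so ∇E=0 decouples.
∂E/∂x = 9(x - 2)(x + 2) = 0 at x ∈ {-2, 2}; ∂E/∂y = -15(y - 3)(y - 2)(y - 1)(y + 2) = 0 at y ∈ {-2, 1, 2, 3}.
The Hessian is diagonal: diag(E_xx, E_yy). Second derivatives: E_xx(-2)=-36, E_xx(2)=36; E_yy(-2)=900, E_yy(1)=-90, E_yy(2)=60, E_yy(3)=-150.
Local minima occur where both diagonal entries positive: (2, -2), (2, 2). Count: 2.

2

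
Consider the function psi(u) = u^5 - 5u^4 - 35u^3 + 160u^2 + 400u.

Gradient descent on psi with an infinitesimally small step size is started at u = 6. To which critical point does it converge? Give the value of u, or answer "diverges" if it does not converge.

psi'(u) = 5(u - 5)(u - 4)(u + 1)(u + 4), so psi'(6) = 700.
Gradient descent moves in the -psi' direction, i.e. u is decreasing.
The nearest critical point in that direction is u = 5, where psi'' = 270 > 0 (a local minimum). The iterate converges there.

5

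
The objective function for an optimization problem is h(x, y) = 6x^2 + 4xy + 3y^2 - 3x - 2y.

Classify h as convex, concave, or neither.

convex

h is quadratic, so its Hessian is the constant matrix H = [[12, 4], [4, 6]].
det(H) = 56, tr(H) = 18.
det(H) > 0 and tr(H) > 0, so H is positive definite everywhere: convex.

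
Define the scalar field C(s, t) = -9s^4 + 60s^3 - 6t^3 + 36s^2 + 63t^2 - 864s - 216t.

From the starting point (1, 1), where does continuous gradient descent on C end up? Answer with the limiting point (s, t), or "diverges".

(3, 3)

C is separable, so gradient descent decouples: s follows -∂C/∂s, t follows -∂C/∂t.
∂C/∂s = -36(s - 4)(s - 3)(s + 2); at s=1 this is -648, so s increases.
∂C/∂t = -18(t - 4)(t - 3); at t=1 this is -108, so t increases.
s converges to its nearest critical value 3 (a local min of the s-part); t converges to 3. The iterate converges to (3, 3).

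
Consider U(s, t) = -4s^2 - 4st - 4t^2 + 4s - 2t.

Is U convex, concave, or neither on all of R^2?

U is quadratic, so its Hessian is the constant matrix H = [[-8, -4], [-4, -8]].
det(H) = 48, tr(H) = -16.
det(H) > 0 and tr(H) < 0, so H is negative definite everywhere: concave.

concave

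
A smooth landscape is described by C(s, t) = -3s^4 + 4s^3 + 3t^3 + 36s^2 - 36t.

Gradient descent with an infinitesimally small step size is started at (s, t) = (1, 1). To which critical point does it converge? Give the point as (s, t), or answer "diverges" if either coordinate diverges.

C is separable, so gradient descent decouples: s follows -∂C/∂s, t follows -∂C/∂t.
∂C/∂s = -12s(s - 3)(s + 2); at s=1 this is 72, so s decreases.
∂C/∂t = 9(t - 2)(t + 2); at t=1 this is -27, so t increases.
s converges to its nearest critical value 0 (a local min of the s-part); t converges to 2. The iterate converges to (0, 2).

(0, 2)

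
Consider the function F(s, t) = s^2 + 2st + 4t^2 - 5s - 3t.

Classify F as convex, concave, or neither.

convex

F is quadratic, so its Hessian is the constant matrix H = [[2, 2], [2, 8]].
det(H) = 12, tr(H) = 10.
det(H) > 0 and tr(H) > 0, so H is positive definite everywhere: convex.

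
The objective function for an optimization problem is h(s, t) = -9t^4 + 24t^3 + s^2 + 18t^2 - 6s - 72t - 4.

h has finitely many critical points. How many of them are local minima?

h separates as a function of s plus a function of t, so ∇h=0 decouples.
∂h/∂s = 2(s - 3) = 0 at s ∈ {3}; ∂h/∂t = -36(t - 2)(t - 1)(t + 1) = 0 at t ∈ {-1, 1, 2}.
The Hessian is diagonal: diag(h_ss, h_tt). Second derivatives: h_ss(3)=2; h_tt(-1)=-216, h_tt(1)=72, h_tt(2)=-108.
Local minima occur where both diagonal entries positive: (3, 1). Count: 1.

1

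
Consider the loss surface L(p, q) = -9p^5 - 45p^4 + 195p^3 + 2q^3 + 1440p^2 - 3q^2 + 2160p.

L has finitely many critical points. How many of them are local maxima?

2

L separates as a function of p plus a function of q, so ∇L=0 decouples.
∂L/∂p = -45(p - 4)(p + 1)(p + 3)(p + 4) = 0 at p ∈ {-4, -3, -1, 4}; ∂L/∂q = 6q(q - 1) = 0 at q ∈ {0, 1}.
The Hessian is diagonal: diag(L_pp, L_qq). Second derivatives: L_pp(-4)=1080, L_pp(-3)=-630, L_pp(-1)=1350, L_pp(4)=-12600; L_qq(0)=-6, L_qq(1)=6.
Local maxima occur where both diagonal entries negative: (-3, 0), (4, 0). Count: 2.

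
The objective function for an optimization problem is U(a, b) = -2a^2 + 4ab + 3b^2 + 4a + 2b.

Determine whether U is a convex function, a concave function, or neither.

U is quadratic, so its Hessian is the constant matrix H = [[-4, 4], [4, 6]].
det(H) = -40, tr(H) = 2.
det(H) < 0, so H is indefinite: neither convex nor concave.

neither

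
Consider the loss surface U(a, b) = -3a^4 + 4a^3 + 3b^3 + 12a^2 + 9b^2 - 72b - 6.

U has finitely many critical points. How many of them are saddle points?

3

U separates as a function of a plus a function of b, so ∇U=0 decouples.
∂U/∂a = -12a(a - 2)(a + 1) = 0 at a ∈ {-1, 0, 2}; ∂U/∂b = 9(b - 2)(b + 4) = 0 at b ∈ {-4, 2}.
The Hessian is diagonal: diag(U_aa, U_bb). Second derivatives: U_aa(-1)=-36, U_aa(0)=24, U_aa(2)=-72; U_bb(-4)=-54, U_bb(2)=54.
Saddle points occur where the two diagonal entries have opposite signs: (-1, 2), (0, -4), (2, 2). Count: 3.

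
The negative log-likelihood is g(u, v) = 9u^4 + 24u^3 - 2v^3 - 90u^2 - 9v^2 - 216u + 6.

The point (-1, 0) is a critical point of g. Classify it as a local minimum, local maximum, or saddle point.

The mixed partial ∂²g/∂u∂v is 0, so the Hessian at any point is diag(g_uu, g_vv) = diag(36(3u^2 + 4u - 5), -6(2v + 3)).
At (-1, 0): H = diag(-216, -18).
Both eigenvalues are negative, so H is negative definite: a local maximum.

local maximum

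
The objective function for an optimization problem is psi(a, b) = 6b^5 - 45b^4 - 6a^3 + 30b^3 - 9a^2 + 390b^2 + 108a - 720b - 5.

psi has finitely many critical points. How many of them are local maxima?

2

psi separates as a function of a plus a function of b, so ∇psi=0 decouples.
∂psi/∂a = -18(a - 2)(a + 3) = 0 at a ∈ {-3, 2}; ∂psi/∂b = 30(b - 4)(b - 3)(b - 1)(b + 2) = 0 at b ∈ {-2, 1, 3, 4}.
The Hessian is diagonal: diag(psi_aa, psi_bb). Second derivatives: psi_aa(-3)=90, psi_aa(2)=-90; psi_bb(-2)=-2700, psi_bb(1)=540, psi_bb(3)=-300, psi_bb(4)=540.
Local maxima occur where both diagonal entries negative: (2, -2), (2, 3). Count: 2.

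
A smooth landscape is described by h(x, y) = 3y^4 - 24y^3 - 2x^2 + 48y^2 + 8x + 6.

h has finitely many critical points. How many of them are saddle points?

h separates as a function of x plus a function of y, so ∇h=0 decouples.
∂h/∂x = -4(x - 2) = 0 at x ∈ {2}; ∂h/∂y = 12y(y - 4)(y - 2) = 0 at y ∈ {0, 2, 4}.
The Hessian is diagonal: diag(h_xx, h_yy). Second derivatives: h_xx(2)=-4; h_yy(0)=96, h_yy(2)=-48, h_yy(4)=96.
Saddle points occur where the two diagonal entries have opposite signs: (2, 0), (2, 4). Count: 2.

2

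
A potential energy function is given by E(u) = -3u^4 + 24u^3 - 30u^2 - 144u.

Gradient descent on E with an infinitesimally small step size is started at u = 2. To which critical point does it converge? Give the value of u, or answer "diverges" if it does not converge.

E'(u) = -12(u - 4)(u - 3)(u + 1), so E'(2) = -72.
Gradient descent moves in the -E' direction, i.e. u is increasing.
The nearest critical point in that direction is u = 3, where E'' = 48 > 0 (a local minimum). The iterate converges there.

3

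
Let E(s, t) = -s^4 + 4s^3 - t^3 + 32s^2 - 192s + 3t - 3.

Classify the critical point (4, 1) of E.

The mixed partial ∂²E/∂s∂t is 0, so the Hessian at any point is diag(E_ss, E_tt) = diag(4(-3s^2 + 6s + 16), -6t).
At (4, 1): H = diag(-32, -6).
Both eigenvalues are negative, so H is negative definite: a local maximum.

local maximum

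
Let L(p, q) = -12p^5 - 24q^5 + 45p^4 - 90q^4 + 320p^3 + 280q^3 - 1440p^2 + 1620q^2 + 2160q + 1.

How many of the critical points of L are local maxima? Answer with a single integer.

L separates as a function of p plus a function of q, so ∇L=0 decouples.
∂L/∂p = -60p(p - 4)(p - 3)(p + 4) = 0 at p ∈ {-4, 0, 3, 4}; ∂L/∂q = -120(q - 3)(q + 1)(q + 2)(q + 3) = 0 at q ∈ {-3, -2, -1, 3}.
The Hessian is diagonal: diag(L_pp, L_qq). Second derivatives: L_pp(-4)=13440, L_pp(0)=-2880, L_pp(3)=1260, L_pp(4)=-1920; L_qq(-3)=1440, L_qq(-2)=-600, L_qq(-1)=960, L_qq(3)=-14400.
Local maxima occur where both diagonal entries negative: (0, -2), (0, 3), (4, -2), (4, 3). Count: 4.

4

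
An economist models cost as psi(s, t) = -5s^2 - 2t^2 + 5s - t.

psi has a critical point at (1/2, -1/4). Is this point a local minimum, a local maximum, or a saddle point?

local maximum

The Hessian of psi is constant: H = [[-10, 0], [0, -4]].
det(H) = (-10)·(-4) − 0² = 40.
det(H) > 0 and tr(H) = -14 < 0, so H is negative definite and the point is a local maximum.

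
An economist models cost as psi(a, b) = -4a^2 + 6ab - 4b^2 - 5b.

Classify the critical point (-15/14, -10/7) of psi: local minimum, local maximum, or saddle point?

local maximum

The Hessian of psi is constant: H = [[-8, 6], [6, -8]].
det(H) = (-8)·(-8) − 6² = 28.
det(H) > 0 and tr(H) = -16 < 0, so H is negative definite and the point is a local maximum.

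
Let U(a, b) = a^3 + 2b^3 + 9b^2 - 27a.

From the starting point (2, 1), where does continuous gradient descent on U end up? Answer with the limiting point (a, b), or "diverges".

U is separable, so gradient descent decouples: a follows -∂U/∂a, b follows -∂U/∂b.
∂U/∂a = 3(a - 3)(a + 3); at a=2 this is -15, so a increases.
∂U/∂b = 6b(b + 3); at b=1 this is 24, so b decreases.
a converges to its nearest critical value 3 (a local min of the a-part); b converges to 0. The iterate converges to (3, 0).

(3, 0)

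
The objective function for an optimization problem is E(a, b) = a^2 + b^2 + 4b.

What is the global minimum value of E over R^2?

E(a,b) separates as P(a) + Q(b), so its minimum is min P + min Q.
P'(a) = 2a vanishes at a ∈ {0}; Q'(b) = 2b + 4 vanishes at b ∈ {-2}.
Local minima of P (where P''>0): P(0)=0. Local minima of Q: Q(-2)=-4.
So the global minimum of E is P(0) + Q(-2) = 0 − 4 = -4, attained at (0, -2).

-4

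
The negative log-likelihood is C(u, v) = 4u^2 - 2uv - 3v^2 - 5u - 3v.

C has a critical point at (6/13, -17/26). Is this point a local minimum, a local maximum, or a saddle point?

The Hessian of C is constant: H = [[8, -2], [-2, -6]].
det(H) = 8·(-6) − (-2)² = -52.
Since det(H) < 0, H is indefinite and the critical point is a saddle point.

saddle point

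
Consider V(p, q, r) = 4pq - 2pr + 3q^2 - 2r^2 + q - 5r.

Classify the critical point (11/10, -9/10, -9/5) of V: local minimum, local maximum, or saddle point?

saddle point

The Hessian is constant: H = [[0, 4, -2], [4, 6, 0], [-2, 0, -4]].
Leading principal minors: Δ₁ = 0, Δ₂ = -16, Δ₃ = 40.
The minors fit neither the all-positive nor the alternating-sign pattern, so H is indefinite: a saddle point.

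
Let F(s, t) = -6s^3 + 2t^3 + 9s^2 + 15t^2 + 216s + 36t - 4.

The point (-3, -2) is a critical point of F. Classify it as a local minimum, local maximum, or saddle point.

local minimum

The mixed partial ∂²F/∂s∂t is 0, so the Hessian at any point is diag(F_ss, F_tt) = diag(18(-2s + 1), 6(2t + 5)).
At (-3, -2): H = diag(126, 6).
Both eigenvalues are positive, so H is positive definite: a local minimum.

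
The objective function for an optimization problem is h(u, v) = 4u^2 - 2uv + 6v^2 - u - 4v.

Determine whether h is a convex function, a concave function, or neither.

h is quadratic, so its Hessian is the constant matrix H = [[8, -2], [-2, 12]].
det(H) = 92, tr(H) = 20.
det(H) > 0 and tr(H) > 0, so H is positive definite everywhere: convex.

convex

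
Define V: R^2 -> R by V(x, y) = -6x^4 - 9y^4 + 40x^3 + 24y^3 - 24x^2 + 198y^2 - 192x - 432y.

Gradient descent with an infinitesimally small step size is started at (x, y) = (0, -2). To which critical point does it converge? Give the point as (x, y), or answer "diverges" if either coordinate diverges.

V is separable, so gradient descent decouples: x follows -∂V/∂x, y follows -∂V/∂y.
∂V/∂x = -24(x - 4)(x - 2)(x + 1); at x=0 this is -192, so x increases.
∂V/∂y = -36(y - 4)(y - 1)(y + 3); at y=-2 this is -648, so y increases.
x converges to its nearest critical value 2 (a local min of the x-part); y converges to 1. The iterate converges to (2, 1).

(2, 1)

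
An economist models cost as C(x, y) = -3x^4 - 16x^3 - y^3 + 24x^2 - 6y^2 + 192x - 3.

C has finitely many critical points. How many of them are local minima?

C separates as a function of x plus a function of y, so ∇C=0 decouples.
∂C/∂x = -12(x - 2)(x + 2)(x + 4) = 0 at x ∈ {-4, -2, 2}; ∂C/∂y = -3y(y + 4) = 0 at y ∈ {-4, 0}.
The Hessian is diagonal: diag(C_xx, C_yy). Second derivatives: C_xx(-4)=-144, C_xx(-2)=96, C_xx(2)=-288; C_yy(-4)=12, C_yy(0)=-12.
Local minima occur where both diagonal entries positive: (-2, -4). Count: 1.

1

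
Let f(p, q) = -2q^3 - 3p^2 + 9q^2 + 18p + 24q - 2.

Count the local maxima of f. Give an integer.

f separates as a function of p plus a function of q, so ∇f=0 decouples.
∂f/∂p = -6(p - 3) = 0 at p ∈ {3}; ∂f/∂q = -6(q - 4)(q + 1) = 0 at q ∈ {-1, 4}.
The Hessian is diagonal: diag(f_pp, f_qq). Second derivatives: f_pp(3)=-6; f_qq(-1)=30, f_qq(4)=-30.
Local maxima occur where both diagonal entries negative: (3, 4). Count: 1.

1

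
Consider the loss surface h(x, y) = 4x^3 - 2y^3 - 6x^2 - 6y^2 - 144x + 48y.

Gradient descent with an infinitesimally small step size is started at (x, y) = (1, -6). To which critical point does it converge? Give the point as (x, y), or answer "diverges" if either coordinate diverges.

h is separable, so gradient descent decouples: x follows -∂h/∂x, y follows -∂h/∂y.
∂h/∂x = 12(x - 4)(x + 3); at x=1 this is -144, so x increases.
∂h/∂y = -6(y - 2)(y + 4); at y=-6 this is -96, so y increases.
x converges to its nearest critical value 4 (a local min of the x-part); y converges to -4. The iterate converges to (4, -4).

(4, -4)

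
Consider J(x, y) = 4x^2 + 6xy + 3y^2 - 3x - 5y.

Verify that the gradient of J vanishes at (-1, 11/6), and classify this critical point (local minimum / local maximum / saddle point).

local minimum

∇J = (8x + 6y - 3, 6x + 6y - 5); substituting (-1, 11/6) gives ∇J = (0, 0), so (-1, 11/6) is indeed a critical point.
The Hessian of J is constant: H = [[8, 6], [6, 6]].
det(H) = 8·6 − 6² = 12.
det(H) > 0 and tr(H) = 14 > 0, so H is positive definite and the point is a local minimum.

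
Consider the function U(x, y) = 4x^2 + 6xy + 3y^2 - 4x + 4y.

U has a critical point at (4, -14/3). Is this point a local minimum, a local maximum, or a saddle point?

The Hessian of U is constant: H = [[8, 6], [6, 6]].
det(H) = 8·6 − 6² = 12.
det(H) > 0 and tr(H) = 14 > 0, so H is positive definite and the point is a local minimum.

local minimum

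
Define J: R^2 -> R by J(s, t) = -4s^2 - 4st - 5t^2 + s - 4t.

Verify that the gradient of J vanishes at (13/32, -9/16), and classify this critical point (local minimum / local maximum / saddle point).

∇J = (-8s - 4t + 1, -4s - 10t - 4); substituting (13/32, -9/16) gives ∇J = (0, 0), so (13/32, -9/16) is indeed a critical point.
The Hessian of J is constant: H = [[-8, -4], [-4, -10]].
det(H) = (-8)·(-10) − (-4)² = 64.
det(H) > 0 and tr(H) = -18 < 0, so H is negative definite and the point is a local maximum.

local maximum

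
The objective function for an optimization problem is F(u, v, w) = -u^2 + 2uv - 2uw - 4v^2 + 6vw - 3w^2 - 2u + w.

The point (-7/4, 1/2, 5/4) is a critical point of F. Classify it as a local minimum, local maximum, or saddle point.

The Hessian is constant: H = [[-2, 2, -2], [2, -8, 6], [-2, 6, -6]].
Leading principal minors: Δ₁ = -2, Δ₂ = 12, Δ₃ = -16.
The minors alternate sign starting negative (−, +, −), so H is negative definite: a local maximum.

local maximum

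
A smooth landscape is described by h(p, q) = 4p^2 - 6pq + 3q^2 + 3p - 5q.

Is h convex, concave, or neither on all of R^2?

convex

h is quadratic, so its Hessian is the constant matrix H = [[8, -6], [-6, 6]].
det(H) = 12, tr(H) = 14.
det(H) > 0 and tr(H) > 0, so H is positive definite everywhere: convex.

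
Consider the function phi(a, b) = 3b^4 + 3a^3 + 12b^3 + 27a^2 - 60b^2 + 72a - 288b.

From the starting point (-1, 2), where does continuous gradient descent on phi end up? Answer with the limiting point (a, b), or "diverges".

(-2, 3)

phi is separable, so gradient descent decouples: a follows -∂phi/∂a, b follows -∂phi/∂b.
∂phi/∂a = 9(a + 2)(a + 4); at a=-1 this is 27, so a decreases.
∂phi/∂b = 12(b - 3)(b + 2)(b + 4); at b=2 this is -288, so b increases.
a converges to its nearest critical value -2 (a local min of the a-part); b converges to 3. The iterate converges to (-2, 3).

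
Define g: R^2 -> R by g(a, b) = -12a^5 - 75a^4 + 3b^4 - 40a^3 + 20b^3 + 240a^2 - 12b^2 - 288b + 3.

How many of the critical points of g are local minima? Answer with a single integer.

g separates as a function of a plus a function of b, so ∇g=0 decouples.
∂g/∂a = -60a(a - 1)(a + 2)(a + 4) = 0 at a ∈ {-4, -2, 0, 1}; ∂g/∂b = 12(b - 2)(b + 3)(b + 4) = 0 at b ∈ {-4, -3, 2}.
The Hessian is diagonal: diag(g_aa, g_bb). Second derivatives: g_aa(-4)=2400, g_aa(-2)=-720, g_aa(0)=480, g_aa(1)=-900; g_bb(-4)=72, g_bb(-3)=-60, g_bb(2)=360.
Local minima occur where both diagonal entries positive: (-4, -4), (-4, 2), (0, -4), (0, 2). Count: 4.

4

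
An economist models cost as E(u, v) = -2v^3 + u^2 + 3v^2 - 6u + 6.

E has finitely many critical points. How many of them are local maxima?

0

E separates as a function of u plus a function of v, so ∇E=0 decouples.
∂E/∂u = 2(u - 3) = 0 at u ∈ {3}; ∂E/∂v = -6v(v - 1) = 0 at v ∈ {0, 1}.
The Hessian is diagonal: diag(E_uu, E_vv). Second derivatives: E_uu(3)=2; E_vv(0)=6, E_vv(1)=-6.
Local maxima occur where both diagonal entries negative: none. Count: 0.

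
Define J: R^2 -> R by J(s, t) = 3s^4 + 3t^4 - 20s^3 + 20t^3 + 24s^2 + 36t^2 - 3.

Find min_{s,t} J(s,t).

-131

J(s,t) separates as P(s) + Q(t) − 3, so its minimum is min P + min Q − 3.
P'(s) = 12s(s - 4)(s - 1) vanishes at s ∈ {0, 1, 4}; Q'(t) = 12t(t + 2)(t + 3) vanishes at t ∈ {-3, -2, 0}.
Local minima of P (where P''>0): P(0)=0, P(4)=-128. Local minima of Q: Q(-3)=27, Q(0)=0.
So the global minimum of J is P(4) + Q(0) − 3 = -128 + 0 − 3 = -131, attained at (4, 0).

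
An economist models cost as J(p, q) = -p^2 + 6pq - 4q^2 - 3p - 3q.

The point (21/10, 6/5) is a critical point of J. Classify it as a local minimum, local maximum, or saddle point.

saddle point

The Hessian of J is constant: H = [[-2, 6], [6, -8]].
det(H) = (-2)·(-8) − 6² = -20.
Since det(H) < 0, H is indefinite and the critical point is a saddle point.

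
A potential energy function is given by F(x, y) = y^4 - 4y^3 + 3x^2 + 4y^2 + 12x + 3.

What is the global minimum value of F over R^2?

F(x,y) separates as P(x) + Q(y) + 3, so its minimum is min P + min Q + 3.
P'(x) = 6x + 12 vanishes at x ∈ {-2}; Q'(y) = 4y(y - 2)(y - 1) vanishes at y ∈ {0, 1, 2}.
Local minima of P (where P''>0): P(-2)=-12. Local minima of Q: Q(0)=0, Q(2)=0.
So the global minimum of F is P(-2) + Q(0) + 3 = -12 + 0 + 3 = -9, attained at (-2, 0).

-9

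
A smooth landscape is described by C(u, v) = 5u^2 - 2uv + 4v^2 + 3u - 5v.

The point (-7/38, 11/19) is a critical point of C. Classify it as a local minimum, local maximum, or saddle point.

local minimum

The Hessian of C is constant: H = [[10, -2], [-2, 8]].
det(H) = 10·8 − (-2)² = 76.
det(H) > 0 and tr(H) = 18 > 0, so H is positive definite and the point is a local minimum.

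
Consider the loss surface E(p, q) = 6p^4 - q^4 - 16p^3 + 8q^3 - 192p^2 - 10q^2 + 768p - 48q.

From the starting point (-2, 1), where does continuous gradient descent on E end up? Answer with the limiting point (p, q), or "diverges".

(-4, 3)

E is separable, so gradient descent decouples: p follows -∂E/∂p, q follows -∂E/∂q.
∂E/∂p = 24(p - 4)(p - 2)(p + 4); at p=-2 this is 1152, so p decreases.
∂E/∂q = -4(q - 4)(q - 3)(q + 1); at q=1 this is -48, so q increases.
p converges to its nearest critical value -4 (a local min of the p-part); q converges to 3. The iterate converges to (-4, 3).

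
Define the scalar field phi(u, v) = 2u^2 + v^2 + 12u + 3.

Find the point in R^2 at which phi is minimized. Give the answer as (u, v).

phi(u,v) separates as P(u) + Q(v) + 3, so its minimum is min P + min Q + 3.
P'(u) = 4u + 12 vanishes at u ∈ {-3}; Q'(v) = 2v vanishes at v ∈ {0}.
Local minima of P (where P''>0): P(-3)=-18. Local minima of Q: Q(0)=0.
So the global minimum of phi is P(-3) + Q(0) + 3 = -18 + 0 + 3 = -15, attained at (-3, 0).

(-3, 0)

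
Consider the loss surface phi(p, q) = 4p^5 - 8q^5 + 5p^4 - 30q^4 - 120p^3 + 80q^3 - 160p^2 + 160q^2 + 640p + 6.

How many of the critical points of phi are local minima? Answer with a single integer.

phi separates as a function of p plus a function of q, so ∇phi=0 decouples.
∂phi/∂p = 20(p - 4)(p - 1)(p + 2)(p + 4) = 0 at p ∈ {-4, -2, 1, 4}; ∂phi/∂q = -40q(q - 2)(q + 1)(q + 4) = 0 at q ∈ {-4, -1, 0, 2}.
The Hessian is diagonal: diag(phi_pp, phi_qq). Second derivatives: phi_pp(-4)=-1600, phi_pp(-2)=720, phi_pp(1)=-900, phi_pp(4)=2880; phi_qq(-4)=2880, phi_qq(-1)=-360, phi_qq(0)=320, phi_qq(2)=-1440.
Local minima occur where both diagonal entries positive: (-2, -4), (-2, 0), (4, -4), (4, 0). Count: 4.

4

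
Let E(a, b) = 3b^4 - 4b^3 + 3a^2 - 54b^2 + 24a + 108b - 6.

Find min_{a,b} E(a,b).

E(a,b) separates as P(a) + Q(b) − 6, so its minimum is min P + min Q − 6.
P'(a) = 6a + 24 vanishes at a ∈ {-4}; Q'(b) = 12(b - 3)(b - 1)(b + 3) vanishes at b ∈ {-3, 1, 3}.
Local minima of P (where P''>0): P(-4)=-48. Local minima of Q: Q(-3)=-459, Q(3)=-27.
So the global minimum of E is P(-4) + Q(-3) − 6 = -48 − 459 − 6 = -513, attained at (-4, -3).

-513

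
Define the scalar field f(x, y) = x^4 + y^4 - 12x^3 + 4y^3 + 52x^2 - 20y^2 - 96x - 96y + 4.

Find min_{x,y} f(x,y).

-339

f(x,y) separates as P(x) + Q(y) + 4, so its minimum is min P + min Q + 4.
P'(x) = 4(x - 4)(x - 3)(x - 2) vanishes at x ∈ {2, 3, 4}; Q'(y) = 4(y - 3)(y + 2)(y + 4) vanishes at y ∈ {-4, -2, 3}.
Local minima of P (where P''>0): P(2)=-64, P(4)=-64. Local minima of Q: Q(-4)=64, Q(3)=-279.
So the global minimum of f is P(2) + Q(3) + 4 = -64 − 279 + 4 = -339, attained at (2, 3).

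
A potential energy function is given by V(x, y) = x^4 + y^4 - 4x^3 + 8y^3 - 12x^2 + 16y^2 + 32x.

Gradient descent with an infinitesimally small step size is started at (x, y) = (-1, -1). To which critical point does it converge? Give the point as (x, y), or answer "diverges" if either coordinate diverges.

V is separable, so gradient descent decouples: x follows -∂V/∂x, y follows -∂V/∂y.
∂V/∂x = 4(x - 4)(x - 1)(x + 2); at x=-1 this is 40, so x decreases.
∂V/∂y = 4y(y + 2)(y + 4); at y=-1 this is -12, so y increases.
x converges to its nearest critical value -2 (a local min of the x-part); y converges to 0. The iterate converges to (-2, 0).

(-2, 0)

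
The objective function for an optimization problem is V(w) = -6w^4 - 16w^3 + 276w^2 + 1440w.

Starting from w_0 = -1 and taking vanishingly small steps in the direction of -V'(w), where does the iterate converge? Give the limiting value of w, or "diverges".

V'(w) = -24(w - 5)(w + 3)(w + 4), so V'(-1) = 864.
Gradient descent moves in the -V' direction, i.e. w is decreasing.
The nearest critical point in that direction is w = -3, where V'' = 192 > 0 (a local minimum). The iterate converges there.

-3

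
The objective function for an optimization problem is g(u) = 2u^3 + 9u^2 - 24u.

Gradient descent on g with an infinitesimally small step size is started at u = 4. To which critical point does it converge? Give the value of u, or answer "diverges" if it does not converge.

g'(u) = 6(u - 1)(u + 4), so g'(4) = 144.
Gradient descent moves in the -g' direction, i.e. u is decreasing.
The nearest critical point in that direction is u = 1, where g'' = 30 > 0 (a local minimum). The iterate converges there.

1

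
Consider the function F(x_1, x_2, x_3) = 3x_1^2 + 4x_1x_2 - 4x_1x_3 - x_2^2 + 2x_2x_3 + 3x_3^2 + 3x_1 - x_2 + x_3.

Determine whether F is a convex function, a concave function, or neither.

neither

F is quadratic, so its Hessian is the constant matrix H = [[6, 4, -4], [4, -2, 2], [-4, 2, 6]].
Leading principal minors: 6, -28, -224.
Neither pattern holds ⇒ H is indefinite ⇒ neither convex nor concave.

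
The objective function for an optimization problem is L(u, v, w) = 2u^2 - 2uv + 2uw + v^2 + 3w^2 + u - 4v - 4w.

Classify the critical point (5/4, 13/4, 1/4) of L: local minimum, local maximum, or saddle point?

local minimum

The Hessian is constant: H = [[4, -2, 2], [-2, 2, 0], [2, 0, 6]].
Leading principal minors: Δ₁ = 4, Δ₂ = 4, Δ₃ = 16.
All leading minors are positive, so H is positive definite: a local minimum.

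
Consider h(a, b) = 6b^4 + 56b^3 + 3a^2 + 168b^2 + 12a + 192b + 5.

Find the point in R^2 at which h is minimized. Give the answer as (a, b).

h(a,b) separates as P(a) + Q(b) + 5, so its minimum is min P + min Q + 5.
P'(a) = 6a + 12 vanishes at a ∈ {-2}; Q'(b) = 24(b + 1)(b + 2)(b + 4) vanishes at b ∈ {-4, -2, -1}.
Local minima of P (where P''>0): P(-2)=-12. Local minima of Q: Q(-4)=-128, Q(-1)=-74.
So the global minimum of h is P(-2) + Q(-4) + 5 = -12 − 128 + 5 = -135, attained at (-2, -4).

(-2, -4)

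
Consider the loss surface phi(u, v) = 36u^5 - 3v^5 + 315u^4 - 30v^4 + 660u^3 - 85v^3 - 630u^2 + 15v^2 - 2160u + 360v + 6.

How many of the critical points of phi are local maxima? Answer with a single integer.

4

phi separates as a function of u plus a function of v, so ∇phi=0 decouples.
∂phi/∂u = 180(u - 1)(u + 1)(u + 3)(u + 4) = 0 at u ∈ {-4, -3, -1, 1}; ∂phi/∂v = -15(v - 1)(v + 2)(v + 3)(v + 4) = 0 at v ∈ {-4, -3, -2, 1}.
The Hessian is diagonal: diag(phi_uu, phi_vv). Second derivatives: phi_uu(-4)=-2700, phi_uu(-3)=1440, phi_uu(-1)=-2160, phi_uu(1)=7200; phi_vv(-4)=150, phi_vv(-3)=-60, phi_vv(-2)=90, phi_vv(1)=-900.
Local maxima occur where both diagonal entries negative: (-4, -3), (-4, 1), (-1, -3), (-1, 1). Count: 4.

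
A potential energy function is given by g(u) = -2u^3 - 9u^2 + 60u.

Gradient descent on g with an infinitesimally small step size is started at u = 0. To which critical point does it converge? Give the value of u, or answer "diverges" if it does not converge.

g'(u) = -6(u - 2)(u + 5), so g'(0) = 60.
Gradient descent moves in the -g' direction, i.e. u is decreasing.
The nearest critical point in that direction is u = -5, where g'' = 42 > 0 (a local minimum). The iterate converges there.

-5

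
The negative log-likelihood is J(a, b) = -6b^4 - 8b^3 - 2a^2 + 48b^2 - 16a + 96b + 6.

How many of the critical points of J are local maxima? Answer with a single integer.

J separates as a function of a plus a function of b, so ∇J=0 decouples.
∂J/∂a = -4(a + 4) = 0 at a ∈ {-4}; ∂J/∂b = -24(b - 2)(b + 1)(b + 2) = 0 at b ∈ {-2, -1, 2}.
The Hessian is diagonal: diag(J_aa, J_bb). Second derivatives: J_aa(-4)=-4; J_bb(-2)=-96, J_bb(-1)=72, J_bb(2)=-288.
Local maxima occur where both diagonal entries negative: (-4, -2), (-4, 2). Count: 2.

2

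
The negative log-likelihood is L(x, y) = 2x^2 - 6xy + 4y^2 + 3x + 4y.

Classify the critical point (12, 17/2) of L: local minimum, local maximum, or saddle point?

The Hessian of L is constant: H = [[4, -6], [-6, 8]].
det(H) = 4·8 − (-6)² = -4.
Since det(H) < 0, H is indefinite and the critical point is a saddle point.

saddle point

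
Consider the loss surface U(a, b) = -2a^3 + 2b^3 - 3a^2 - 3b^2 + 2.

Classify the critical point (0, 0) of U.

local maximum

The mixed partial ∂²U/∂a∂b is 0, so the Hessian at any point is diag(U_aa, U_bb) = diag(-6(2a + 1), 6(2b - 1)).
At (0, 0): H = diag(-6, -6).
Both eigenvalues are negative, so H is negative definite: a local maximum.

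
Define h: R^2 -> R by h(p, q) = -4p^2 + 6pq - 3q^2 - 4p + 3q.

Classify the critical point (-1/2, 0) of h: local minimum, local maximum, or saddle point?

local maximum

The Hessian of h is constant: H = [[-8, 6], [6, -6]].
det(H) = (-8)·(-6) − 6² = 12.
det(H) > 0 and tr(H) = -14 < 0, so H is negative definite and the point is a local maximum.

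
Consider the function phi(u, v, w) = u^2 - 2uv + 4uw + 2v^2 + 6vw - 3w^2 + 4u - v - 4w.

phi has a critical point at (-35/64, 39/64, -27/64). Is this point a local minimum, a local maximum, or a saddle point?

The Hessian is constant: H = [[2, -2, 4], [-2, 4, 6], [4, 6, -6]].
Leading principal minors: Δ₁ = 2, Δ₂ = 4, Δ₃ = -256.
The minors fit neither the all-positive nor the alternating-sign pattern, so H is indefinite: a saddle point.

saddle point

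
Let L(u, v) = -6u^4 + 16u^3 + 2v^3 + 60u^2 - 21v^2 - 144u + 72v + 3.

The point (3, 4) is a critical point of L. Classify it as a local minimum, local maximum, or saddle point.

saddle point

The mixed partial ∂²L/∂u∂v is 0, so the Hessian at any point is diag(L_uu, L_vv) = diag(24(-3u^2 + 4u + 5), 6(2v - 7)).
At (3, 4): H = diag(-240, 6).
The eigenvalues have opposite signs, so H is indefinite: a saddle point.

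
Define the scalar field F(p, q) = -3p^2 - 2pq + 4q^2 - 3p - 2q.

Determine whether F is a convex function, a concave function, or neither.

F is quadratic, so its Hessian is the constant matrix H = [[-6, -2], [-2, 8]].
det(H) = -52, tr(H) = 2.
det(H) < 0, so H is indefinite: neither convex nor concave.

neither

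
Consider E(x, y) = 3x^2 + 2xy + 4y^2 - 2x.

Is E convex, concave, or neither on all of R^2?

convex

E is quadratic, so its Hessian is the constant matrix H = [[6, 2], [2, 8]].
det(H) = 44, tr(H) = 14.
det(H) > 0 and tr(H) > 0, so H is positive definite everywhere: convex.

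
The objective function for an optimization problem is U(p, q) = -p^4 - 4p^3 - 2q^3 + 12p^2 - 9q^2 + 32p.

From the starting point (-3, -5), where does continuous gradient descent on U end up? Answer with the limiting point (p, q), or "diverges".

(-1, -3)

U is separable, so gradient descent decouples: p follows -∂U/∂p, q follows -∂U/∂q.
∂U/∂p = -4(p - 2)(p + 1)(p + 4); at p=-3 this is -40, so p increases.
∂U/∂q = -6q(q + 3); at q=-5 this is -60, so q increases.
p converges to its nearest critical value -1 (a local min of the p-part); q converges to -3. The iterate converges to (-1, -3).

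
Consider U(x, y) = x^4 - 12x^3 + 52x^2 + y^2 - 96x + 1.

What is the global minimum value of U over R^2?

-63

U(x,y) separates as P(x) + Q(y) + 1, so its minimum is min P + min Q + 1.
P'(x) = 4(x - 4)(x - 3)(x - 2) vanishes at x ∈ {2, 3, 4}; Q'(y) = 2y vanishes at y ∈ {0}.
Local minima of P (where P''>0): P(2)=-64, P(4)=-64. Local minima of Q: Q(0)=0.
So the global minimum of U is P(2) + Q(0) + 1 = -64 + 0 + 1 = -63, attained at (2, 0).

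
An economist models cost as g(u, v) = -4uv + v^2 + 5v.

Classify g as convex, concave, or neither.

neither

g is quadratic, so its Hessian is the constant matrix H = [[0, -4], [-4, 2]].
det(H) = -16, tr(H) = 2.
det(H) < 0, so H is indefinite: neither convex nor concave.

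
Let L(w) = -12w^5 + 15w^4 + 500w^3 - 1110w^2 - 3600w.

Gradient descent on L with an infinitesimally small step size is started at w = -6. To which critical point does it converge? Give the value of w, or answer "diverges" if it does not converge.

L'(w) = -60(w - 4)(w - 3)(w + 1)(w + 5), so L'(-6) = -27000.
Gradient descent moves in the -L' direction, i.e. w is increasing.
The nearest critical point in that direction is w = -5, where L'' = 17280 > 0 (a local minimum). The iterate converges there.

-5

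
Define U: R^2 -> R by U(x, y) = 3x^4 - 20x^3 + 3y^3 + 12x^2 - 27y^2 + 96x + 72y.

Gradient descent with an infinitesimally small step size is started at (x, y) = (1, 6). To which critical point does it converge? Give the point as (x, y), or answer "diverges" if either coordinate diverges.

U is separable, so gradient descent decouples: x follows -∂U/∂x, y follows -∂U/∂y.
∂U/∂x = 12(x - 4)(x - 2)(x + 1); at x=1 this is 72, so x decreases.
∂U/∂y = 9(y - 4)(y - 2); at y=6 this is 72, so y decreases.
x converges to its nearest critical value -1 (a local min of the x-part); y converges to 4. The iterate converges to (-1, 4).

(-1, 4)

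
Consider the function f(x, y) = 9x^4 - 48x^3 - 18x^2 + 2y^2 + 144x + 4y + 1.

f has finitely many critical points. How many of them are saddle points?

1

f separates as a function of x plus a function of y, so ∇f=0 decouples.
∂f/∂x = 36(x - 4)(x - 1)(x + 1) = 0 at x ∈ {-1, 1, 4}; ∂f/∂y = 4(y + 1) = 0 at y ∈ {-1}.
The Hessian is diagonal: diag(f_xx, f_yy). Second derivatives: f_xx(-1)=360, f_xx(1)=-216, f_xx(4)=540; f_yy(-1)=4.
Saddle points occur where the two diagonal entries have opposite signs: (1, -1). Count: 1.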